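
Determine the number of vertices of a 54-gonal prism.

108

A prism on an n-gon has two n-gon bases and n rectangular sides: V = 2·54 = 108, E = 3·54 = 162, F = 54 + 2 = 56.
Check: V − E + F = 108 − 162 + 56 = 2.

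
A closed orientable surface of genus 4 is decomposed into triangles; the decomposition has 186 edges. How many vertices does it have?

56

χ = 2 − 2·4 = -6, and every face is a triangle so 3F = 2E.
F = 2E/3 = 124. Then V = -6 + E − F = -6 + 186 − 124 = 56.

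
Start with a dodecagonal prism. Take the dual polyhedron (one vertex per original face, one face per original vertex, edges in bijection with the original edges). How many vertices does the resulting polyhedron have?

The base solid has V = 24, E = 36, F = 14.
The dual swaps V and F and preserves E: V′ = F = 14, E′ = E = 36, F′ = V = 24.

14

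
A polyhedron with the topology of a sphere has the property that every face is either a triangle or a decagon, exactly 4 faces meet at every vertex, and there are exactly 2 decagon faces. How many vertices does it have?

20

Let x be the number of triangles; then F = 2 + x.
Edge–face incidences: 2E = 10·2 + 3·x = 20 + 3x.
Every vertex has degree 4, so 4V = 2E.
Euler: V − E + F = 2 ⇒ (2E)/4 − E + (2 + x) = 2.
Multiply by 8: 2·(2E) − 4·(2E) + 8·(2 + x) = 16, i.e. 16 + 8x − 2·(20 + 3x) = 16.
Collecting terms: 2x − 24 = 16, so 2x = 40, so x = 20.
Then 2E = 20 + 3·20 = 80, so E = 40, V = 2E/4 = 20, F = 2 + 20 = 22.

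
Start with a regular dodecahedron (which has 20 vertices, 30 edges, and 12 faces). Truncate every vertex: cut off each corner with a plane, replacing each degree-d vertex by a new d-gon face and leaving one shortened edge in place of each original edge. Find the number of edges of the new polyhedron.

Truncation replaces each original edge-end by a new vertex, so V′ = 2E = 60.
Each original edge survives, and each old vertex of degree d contributes d new edges; summing degrees gives Σd = 2E, so E′ = E + 2E = 3E = 90.
Each original face survives and each original vertex becomes one new face: F′ = F + V = 32.

90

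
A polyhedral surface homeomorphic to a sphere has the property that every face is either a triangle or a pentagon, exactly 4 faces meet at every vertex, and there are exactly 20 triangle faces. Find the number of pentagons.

Let x be the number of pentagons; then F = 20 + x.
Edge–face incidences: 2E = 3·20 + 5·x = 60 + 5x.
Every vertex has degree 4, so 4V = 2E.
Euler: V − E + F = 2 ⇒ (2E)/4 − E + (20 + x) = 2.
Multiply by 8: 2·(2E) − 4·(2E) + 8·(20 + x) = 16, i.e. 160 + 8x − 2·(60 + 5x) = 16.
Collecting terms: −2x + 40 = 16, so −2x = −24, so x = 12.
Then 2E = 60 + 5·12 = 120, so E = 60, V = 2E/4 = 30, F = 20 + 12 = 32.

12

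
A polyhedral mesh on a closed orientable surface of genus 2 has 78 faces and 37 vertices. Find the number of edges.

For a closed orientable surface of genus 2, χ = 2 − 2·2 = -2.
E = V + F − (-2) = 37 + 78 − (-2) = 117.

117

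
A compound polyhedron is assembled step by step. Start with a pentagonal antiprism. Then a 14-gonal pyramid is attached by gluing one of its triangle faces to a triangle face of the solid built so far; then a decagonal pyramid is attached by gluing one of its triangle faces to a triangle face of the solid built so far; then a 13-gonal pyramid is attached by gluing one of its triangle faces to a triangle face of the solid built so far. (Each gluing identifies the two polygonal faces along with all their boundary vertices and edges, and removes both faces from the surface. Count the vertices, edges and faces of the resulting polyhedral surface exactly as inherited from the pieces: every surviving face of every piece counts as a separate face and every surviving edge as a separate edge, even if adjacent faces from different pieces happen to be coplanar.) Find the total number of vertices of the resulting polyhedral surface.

A pentagonal antiprism: V=10, E=20, F=12.
Attach a 14-gonal pyramid (V=15, E=28, F=15) along a 3-gon: merge 3 vertices and 3 edges, delete both glued faces → V=22, E=45, F=25.
Attach a decagonal pyramid (V=11, E=20, F=11) along a 3-gon: merge 3 vertices and 3 edges, delete both glued faces → V=30, E=62, F=34.
Attach a 13-gonal pyramid (V=14, E=26, F=14) along a 3-gon: merge 3 vertices and 3 edges, delete both glued faces → V=41, E=85, F=46.
Check: V − E + F = 41 − 85 + 46 = 2.

41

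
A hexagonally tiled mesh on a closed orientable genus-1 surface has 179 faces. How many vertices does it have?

χ = 2 − 2·1 = 0, and every face is a hexagon so 6F = 2E.
E = 6·179/2 = 537. Then V = 0 + E − F = 0 + 537 − 179 = 358.

358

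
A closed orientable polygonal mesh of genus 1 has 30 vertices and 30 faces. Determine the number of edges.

For a closed orientable surface of genus 1, χ = 2 − 2·1 = 0.
E = V + F − (0) = 30 + 30 − (0) = 60.

60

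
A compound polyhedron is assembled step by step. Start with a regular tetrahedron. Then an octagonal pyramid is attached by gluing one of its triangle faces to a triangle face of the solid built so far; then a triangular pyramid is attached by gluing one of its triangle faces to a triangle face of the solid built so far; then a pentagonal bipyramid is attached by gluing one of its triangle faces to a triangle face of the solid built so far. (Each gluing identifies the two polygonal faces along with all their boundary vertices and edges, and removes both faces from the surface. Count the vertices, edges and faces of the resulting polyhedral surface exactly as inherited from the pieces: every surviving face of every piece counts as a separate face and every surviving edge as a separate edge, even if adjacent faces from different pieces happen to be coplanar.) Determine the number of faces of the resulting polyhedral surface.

21

A regular tetrahedron: V=4, E=6, F=4.
Attach an octagonal pyramid (V=9, E=16, F=9) along a 3-gon: merge 3 vertices and 3 edges, delete both glued faces → V=10, E=19, F=11.
Attach a triangular pyramid (V=4, E=6, F=4) along a 3-gon: merge 3 vertices and 3 edges, delete both glued faces → V=11, E=22, F=13.
Attach a pentagonal bipyramid (V=7, E=15, F=10) along a 3-gon: merge 3 vertices and 3 edges, delete both glued faces → V=15, E=34, F=21.
Check: V − E + F = 15 − 34 + 21 = 2.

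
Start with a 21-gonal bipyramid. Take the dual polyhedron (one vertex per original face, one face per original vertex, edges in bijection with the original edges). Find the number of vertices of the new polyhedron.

42

The base solid has V = 23, E = 63, F = 42.
The dual swaps V and F and preserves E: V′ = F = 42, E′ = E = 63, F′ = V = 23.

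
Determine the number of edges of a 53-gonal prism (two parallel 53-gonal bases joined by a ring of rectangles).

159

A prism on an n-gon has two n-gon bases and n rectangular sides: V = 2·53 = 106, E = 3·53 = 159, F = 53 + 2 = 55.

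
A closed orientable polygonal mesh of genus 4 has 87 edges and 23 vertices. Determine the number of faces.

58

For a closed orientable surface of genus 4, χ = 2 − 2·4 = -6.
F = -6 − V + E = -6 − 23 + 87 = 58.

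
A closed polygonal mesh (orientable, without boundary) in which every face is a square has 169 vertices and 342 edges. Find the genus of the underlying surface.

Every face is a square and each edge borders two faces, so 4F = 2·342, giving F = 171.
χ = V − E + F = 169 − 342 + 171 = -2.
For a closed orientable surface χ = 2 − 2g, so g = (2 − (-2))/2 = 2.

2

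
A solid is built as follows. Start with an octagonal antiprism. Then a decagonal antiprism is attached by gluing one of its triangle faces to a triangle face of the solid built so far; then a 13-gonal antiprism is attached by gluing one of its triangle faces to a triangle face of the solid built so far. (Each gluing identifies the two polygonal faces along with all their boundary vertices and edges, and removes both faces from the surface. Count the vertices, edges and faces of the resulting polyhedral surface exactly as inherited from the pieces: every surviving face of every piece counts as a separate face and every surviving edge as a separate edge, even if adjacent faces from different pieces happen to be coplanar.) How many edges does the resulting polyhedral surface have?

An octagonal antiprism: V=16, E=32, F=18.
Attach a decagonal antiprism (V=20, E=40, F=22) along a 3-gon: merge 3 vertices and 3 edges, delete both glued faces → V=33, E=69, F=38.
Attach a 13-gonal antiprism (V=26, E=52, F=28) along a 3-gon: merge 3 vertices and 3 edges, delete both glued faces → V=56, E=118, F=64.
Check: V − E + F = 56 − 118 + 64 = 2.

118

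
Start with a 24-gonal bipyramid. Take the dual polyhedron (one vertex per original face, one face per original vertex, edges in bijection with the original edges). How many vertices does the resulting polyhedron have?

The base solid has V = 26, E = 72, F = 48.
The dual swaps V and F and preserves E: V′ = F = 48, E′ = E = 72, F′ = V = 26.

48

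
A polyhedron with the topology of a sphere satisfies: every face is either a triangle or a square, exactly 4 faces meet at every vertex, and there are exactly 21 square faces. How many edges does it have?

54

Let x be the number of triangles; then F = 21 + x.
Edge–face incidences: 2E = 4·21 + 3·x = 84 + 3x.
Every vertex has degree 4, so 4V = 2E.
Euler: V − E + F = 2 ⇒ (2E)/4 − E + (21 + x) = 2.
Multiply by 8: 2·(2E) − 4·(2E) + 8·(21 + x) = 16, i.e. 168 + 8x − 2·(84 + 3x) = 16.
Collecting terms: 2x = 16, so x = 8.
Then 2E = 84 + 3·8 = 108, so E = 54, V = 2E/4 = 27, F = 21 + 8 = 29.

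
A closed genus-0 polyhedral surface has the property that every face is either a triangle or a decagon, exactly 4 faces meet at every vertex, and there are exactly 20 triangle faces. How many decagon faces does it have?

Let x be the number of decagons; then F = 20 + x.
Edge–face incidences: 2E = 3·20 + 10·x = 60 + 10x.
Every vertex has degree 4, so 4V = 2E.
Euler: V − E + F = 2 ⇒ (2E)/4 − E + (20 + x) = 2.
Multiply by 8: 2·(2E) − 4·(2E) + 8·(20 + x) = 16, i.e. 160 + 8x − 2·(60 + 10x) = 16.
Collecting terms: −12x + 40 = 16, so −12x = −24, so x = 2.
Then 2E = 60 + 10·2 = 80, so E = 40, V = 2E/4 = 20, F = 20 + 2 = 22.

2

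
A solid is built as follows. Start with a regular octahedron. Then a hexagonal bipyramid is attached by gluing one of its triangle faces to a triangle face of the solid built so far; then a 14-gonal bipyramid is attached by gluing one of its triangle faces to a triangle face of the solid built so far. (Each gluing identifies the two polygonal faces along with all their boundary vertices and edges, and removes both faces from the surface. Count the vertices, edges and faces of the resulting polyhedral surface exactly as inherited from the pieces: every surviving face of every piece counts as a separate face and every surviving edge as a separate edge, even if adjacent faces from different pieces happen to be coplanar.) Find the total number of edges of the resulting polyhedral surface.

A regular octahedron: V=6, E=12, F=8.
Attach a hexagonal bipyramid (V=8, E=18, F=12) along a 3-gon: merge 3 vertices and 3 edges, delete both glued faces → V=11, E=27, F=18.
Attach a 14-gonal bipyramid (V=16, E=42, F=28) along a 3-gon: merge 3 vertices and 3 edges, delete both glued faces → V=24, E=66, F=44.
Check: V − E + F = 24 − 66 + 44 = 2.

66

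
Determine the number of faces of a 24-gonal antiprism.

50

An antiprism on an n-gon has two n-gon caps and 2n triangles: V = 2·24 = 48, E = 4·24 = 96, F = 2·24 + 2 = 50.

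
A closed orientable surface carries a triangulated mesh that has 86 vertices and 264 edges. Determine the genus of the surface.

Every face is a triangle and each edge borders two faces, so 3F = 2·264, giving F = 176.
χ = V − E + F = 86 − 264 + 176 = -2.
For a closed orientable surface χ = 2 − 2g, so g = (2 − (-2))/2 = 2.

2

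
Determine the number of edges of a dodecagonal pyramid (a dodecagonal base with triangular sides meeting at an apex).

24

A pyramid on an n-gon base has one n-gon and n triangles: V = 12 + 1 = 13, E = 2·12 = 24, F = 12 + 1 = 13.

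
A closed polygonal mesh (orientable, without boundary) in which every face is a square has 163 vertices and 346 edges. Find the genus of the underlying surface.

Every face is a square and each edge borders two faces, so 4F = 2·346, giving F = 173.
χ = V − E + F = 163 − 346 + 173 = -10.
For a closed orientable surface χ = 2 − 2g, so g = (2 − (-10))/2 = 6.

6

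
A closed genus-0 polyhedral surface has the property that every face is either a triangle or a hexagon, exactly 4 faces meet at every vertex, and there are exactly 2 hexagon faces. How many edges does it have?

Let x be the number of triangles; then F = 2 + x.
Edge–face incidences: 2E = 6·2 + 3·x = 12 + 3x.
Every vertex has degree 4, so 4V = 2E.
Euler: V − E + F = 2 ⇒ (2E)/4 − E + (2 + x) = 2.
Multiply by 8: 2·(2E) − 4·(2E) + 8·(2 + x) = 16, i.e. 16 + 8x − 2·(12 + 3x) = 16.
Collecting terms: 2x − 8 = 16, so 2x = 24, so x = 12.
Then 2E = 12 + 3·12 = 48, so E = 24, V = 2E/4 = 12, F = 2 + 12 = 14.

24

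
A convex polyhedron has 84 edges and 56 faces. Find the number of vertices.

30

Here V − E + F = 2.
V = 2 + E − F = 2 + 84 − 56 = 30.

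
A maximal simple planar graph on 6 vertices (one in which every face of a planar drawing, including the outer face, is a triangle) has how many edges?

12

In a plane triangulation 3F = 2E and V − E + F = 2, so E = 3V − 6 = 3·6 − 6 = 12.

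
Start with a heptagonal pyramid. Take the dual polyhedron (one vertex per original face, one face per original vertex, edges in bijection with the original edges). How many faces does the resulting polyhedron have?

8

The base solid has V = 8, E = 14, F = 8.
The dual swaps V and F and preserves E: V′ = F = 8, E′ = E = 14, F′ = V = 8.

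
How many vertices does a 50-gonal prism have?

A prism on an n-gon has two n-gon bases and n rectangular sides: V = 2·50 = 100, E = 3·50 = 150, F = 50 + 2 = 52.
Check: V − E + F = 100 − 150 + 52 = 2.

100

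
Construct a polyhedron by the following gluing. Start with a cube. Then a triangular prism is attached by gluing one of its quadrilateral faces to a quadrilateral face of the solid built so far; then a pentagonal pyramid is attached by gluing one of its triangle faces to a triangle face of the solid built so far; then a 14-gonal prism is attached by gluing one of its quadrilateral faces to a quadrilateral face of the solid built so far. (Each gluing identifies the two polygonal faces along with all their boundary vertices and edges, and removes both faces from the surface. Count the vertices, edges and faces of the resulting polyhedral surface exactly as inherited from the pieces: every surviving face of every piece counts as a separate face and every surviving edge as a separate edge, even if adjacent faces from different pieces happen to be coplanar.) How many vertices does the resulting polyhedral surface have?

A cube: V=8, E=12, F=6.
Attach a triangular prism (V=6, E=9, F=5) along a 4-gon: merge 4 vertices and 4 edges, delete both glued faces → V=10, E=17, F=9.
Attach a pentagonal pyramid (V=6, E=10, F=6) along a 3-gon: merge 3 vertices and 3 edges, delete both glued faces → V=13, E=24, F=13.
Attach a 14-gonal prism (V=28, E=42, F=16) along a 4-gon: merge 4 vertices and 4 edges, delete both glued faces → V=37, E=62, F=27.
Check: V − E + F = 37 − 62 + 27 = 2.

37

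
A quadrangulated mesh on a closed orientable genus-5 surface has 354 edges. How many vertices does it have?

169

χ = 2 − 2·5 = -8, and every face is a square so 4F = 2E.
F = 2E/4 = 177. Then V = -8 + E − F = -8 + 354 − 177 = 169.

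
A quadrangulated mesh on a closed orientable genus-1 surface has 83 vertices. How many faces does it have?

χ = 2 − 2·1 = 0, and every face is a square so 4F = 2E.
V − E + F = 0 with E = 4F/2 gives 83 − (4/2 − 1)·F = 0, so F = 83 and E = 166.

83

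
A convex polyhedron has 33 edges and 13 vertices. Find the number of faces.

22

Here V − E + F = 2.
F = 2 − V + E = 2 − 13 + 33 = 22.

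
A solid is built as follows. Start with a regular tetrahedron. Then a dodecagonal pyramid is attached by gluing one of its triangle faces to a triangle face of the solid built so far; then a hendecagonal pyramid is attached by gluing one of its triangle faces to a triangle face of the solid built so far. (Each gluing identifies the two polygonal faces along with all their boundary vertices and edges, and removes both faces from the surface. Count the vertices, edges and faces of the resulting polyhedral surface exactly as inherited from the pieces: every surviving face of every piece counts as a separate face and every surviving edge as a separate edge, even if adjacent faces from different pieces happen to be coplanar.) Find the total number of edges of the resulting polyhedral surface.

46

A regular tetrahedron: V=4, E=6, F=4.
Attach a dodecagonal pyramid (V=13, E=24, F=13) along a 3-gon: merge 3 vertices and 3 edges, delete both glued faces → V=14, E=27, F=15.
Attach a hendecagonal pyramid (V=12, E=22, F=12) along a 3-gon: merge 3 vertices and 3 edges, delete both glued faces → V=23, E=46, F=25.
Check: V − E + F = 23 − 46 + 25 = 2.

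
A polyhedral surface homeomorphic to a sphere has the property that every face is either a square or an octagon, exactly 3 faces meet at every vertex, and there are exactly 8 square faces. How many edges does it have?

24

Let x be the number of octagons; then F = 8 + x.
Edge–face incidences: 2E = 4·8 + 8·x = 32 + 8x.
Every vertex has degree 3, so 3V = 2E.
Euler: V − E + F = 2 ⇒ (2E)/3 − E + (8 + x) = 2.
Multiply by 6: 2·(2E) − 3·(2E) + 6·(8 + x) = 12, i.e. 48 + 6x − (32 + 8x) = 12.
Collecting terms: −2x + 16 = 12, so −2x = −4, so x = 2.
Then 2E = 32 + 8·2 = 48, so E = 24, V = 2E/3 = 16, F = 8 + 2 = 10.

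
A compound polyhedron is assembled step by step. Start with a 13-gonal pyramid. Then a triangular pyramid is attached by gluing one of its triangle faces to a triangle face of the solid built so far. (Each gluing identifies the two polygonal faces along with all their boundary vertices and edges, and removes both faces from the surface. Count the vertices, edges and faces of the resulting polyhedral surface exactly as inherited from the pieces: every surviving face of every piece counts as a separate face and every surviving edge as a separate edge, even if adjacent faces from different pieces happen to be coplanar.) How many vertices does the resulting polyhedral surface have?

A 13-gonal pyramid: V=14, E=26, F=14.
Attach a triangular pyramid (V=4, E=6, F=4) along a 3-gon: merge 3 vertices and 3 edges, delete both glued faces → V=15, E=29, F=16.
Check: V − E + F = 15 − 29 + 16 = 2.

15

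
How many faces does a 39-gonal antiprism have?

80

An antiprism on an n-gon has two n-gon caps and 2n triangles: V = 2·39 = 78, E = 4·39 = 156, F = 2·39 + 2 = 80.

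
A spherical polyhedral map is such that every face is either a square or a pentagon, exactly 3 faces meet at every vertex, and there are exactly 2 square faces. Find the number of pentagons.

Let x be the number of pentagons; then F = 2 + x.
Edge–face incidences: 2E = 4·2 + 5·x = 8 + 5x.
Every vertex has degree 3, so 3V = 2E.
Euler: V − E + F = 2 ⇒ (2E)/3 − E + (2 + x) = 2.
Multiply by 6: 2·(2E) − 3·(2E) + 6·(2 + x) = 12, i.e. 12 + 6x − (8 + 5x) = 12.
Collecting terms: x + 4 = 12, so x = 8.
Then 2E = 8 + 5·8 = 48, so E = 24, V = 2E/3 = 16, F = 2 + 8 = 10.

8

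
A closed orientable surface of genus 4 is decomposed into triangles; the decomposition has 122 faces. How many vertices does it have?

χ = 2 − 2·4 = -6, and every face is a triangle so 3F = 2E.
E = 3·122/2 = 183. Then V = -6 + E − F = -6 + 183 − 122 = 55.

55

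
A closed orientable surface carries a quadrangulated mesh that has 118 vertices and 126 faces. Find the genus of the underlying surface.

Every face is a square, so 2E = 4·126 = 504, giving E = 252.
χ = V − E + F = 118 − 252 + 126 = -8.
For a closed orientable surface χ = 2 − 2g, so g = (2 − (-8))/2 = 5.

5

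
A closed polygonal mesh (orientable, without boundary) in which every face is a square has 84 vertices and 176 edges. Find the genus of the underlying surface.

Every face is a square and each edge borders two faces, so 4F = 2·176, giving F = 88.
χ = V − E + F = 84 − 176 + 88 = -4.
For a closed orientable surface χ = 2 − 2g, so g = (2 − (-4))/2 = 3.

3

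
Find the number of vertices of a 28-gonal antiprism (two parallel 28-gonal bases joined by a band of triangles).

56

An antiprism on an n-gon has two n-gon caps and 2n triangles: V = 2·28 = 56, E = 4·28 = 112, F = 2·28 + 2 = 58.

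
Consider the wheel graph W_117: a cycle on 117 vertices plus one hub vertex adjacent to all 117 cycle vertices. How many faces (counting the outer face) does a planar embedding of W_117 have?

W_117 has V = 117 + 1 = 118 vertices and E = 2·117 = 234 edges.
By Euler's formula F = 2 − V + E = 2 − 118 + 234 = 118.

118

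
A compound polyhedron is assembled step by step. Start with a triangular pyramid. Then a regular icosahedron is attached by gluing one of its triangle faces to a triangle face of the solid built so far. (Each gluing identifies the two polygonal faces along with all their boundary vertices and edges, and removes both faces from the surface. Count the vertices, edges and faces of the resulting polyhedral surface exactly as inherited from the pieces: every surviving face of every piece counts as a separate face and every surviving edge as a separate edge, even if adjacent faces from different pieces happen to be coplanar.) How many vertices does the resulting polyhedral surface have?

A triangular pyramid: V=4, E=6, F=4.
Attach a regular icosahedron (V=12, E=30, F=20) along a 3-gon: merge 3 vertices and 3 edges, delete both glued faces → V=13, E=33, F=22.
Check: V − E + F = 13 − 33 + 22 = 2.

13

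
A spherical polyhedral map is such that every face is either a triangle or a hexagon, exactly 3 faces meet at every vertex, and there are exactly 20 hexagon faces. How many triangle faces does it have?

4

Let x be the number of triangles; then F = 20 + x.
Edge–face incidences: 2E = 6·20 + 3·x = 120 + 3x.
Every vertex has degree 3, so 3V = 2E.
Euler: V − E + F = 2 ⇒ (2E)/3 − E + (20 + x) = 2.
Multiply by 6: 2·(2E) − 3·(2E) + 6·(20 + x) = 12, i.e. 120 + 6x − (120 + 3x) = 12.
Collecting terms: 3x = 12, so x = 4.
Then 2E = 120 + 3·4 = 132, so E = 66, V = 2E/3 = 44, F = 20 + 4 = 24.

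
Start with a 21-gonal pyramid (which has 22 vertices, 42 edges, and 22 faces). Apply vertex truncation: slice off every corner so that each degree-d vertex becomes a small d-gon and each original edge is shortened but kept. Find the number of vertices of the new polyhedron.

84

Truncation replaces each original edge-end by a new vertex, so V′ = 2E = 84.
Each original edge survives, and each old vertex of degree d contributes d new edges; summing degrees gives Σd = 2E, so E′ = E + 2E = 3E = 126.
Each original face survives and each original vertex becomes one new face: F′ = F + V = 44.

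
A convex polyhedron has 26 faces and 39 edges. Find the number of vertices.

Here V − E + F = 2.
V = 2 + E − F = 2 + 39 − 26 = 15.

15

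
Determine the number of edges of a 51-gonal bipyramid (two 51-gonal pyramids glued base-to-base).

A bipyramid over an n-gon has 2n triangular faces and n + 2 vertices: V = 51 + 2 = 53, E = 3·51 = 153, F = 2·51 = 102.

153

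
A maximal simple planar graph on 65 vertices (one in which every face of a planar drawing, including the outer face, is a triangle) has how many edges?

In a plane triangulation 3F = 2E and V − E + F = 2, so E = 3V − 6 = 3·65 − 6 = 189.

189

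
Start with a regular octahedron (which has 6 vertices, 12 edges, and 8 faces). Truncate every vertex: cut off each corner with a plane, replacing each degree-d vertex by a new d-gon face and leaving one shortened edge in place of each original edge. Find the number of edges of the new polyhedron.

36

Truncation replaces each original edge-end by a new vertex, so V′ = 2E = 24.
Each original edge survives, and each old vertex of degree d contributes d new edges; summing degrees gives Σd = 2E, so E′ = E + 2E = 3E = 36.
Each original face survives and each original vertex becomes one new face: F′ = F + V = 14.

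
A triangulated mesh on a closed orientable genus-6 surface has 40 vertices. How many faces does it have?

χ = 2 − 2·6 = -10, and every face is a triangle so 3F = 2E.
V − E + F = -10 with E = 3F/2 gives 40 − (3/2 − 1)·F = -10, so F = 100 and E = 150.

100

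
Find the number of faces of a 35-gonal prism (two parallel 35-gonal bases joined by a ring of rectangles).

A prism on an n-gon has two n-gon bases and n rectangular sides: V = 2·35 = 70, E = 3·35 = 105, F = 35 + 2 = 37.
Check: V − E + F = 70 − 105 + 37 = 2.

37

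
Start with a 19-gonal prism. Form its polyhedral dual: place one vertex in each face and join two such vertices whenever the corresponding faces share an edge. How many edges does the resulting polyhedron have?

The base solid has V = 38, E = 57, F = 21.
The dual swaps V and F and preserves E: V′ = F = 21, E′ = E = 57, F′ = V = 38.

57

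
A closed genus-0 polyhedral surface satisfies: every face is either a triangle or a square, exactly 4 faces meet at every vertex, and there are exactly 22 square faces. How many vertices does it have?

28

Let x be the number of triangles; then F = 22 + x.
Edge–face incidences: 2E = 4·22 + 3·x = 88 + 3x.
Every vertex has degree 4, so 4V = 2E.
Euler: V − E + F = 2 ⇒ (2E)/4 − E + (22 + x) = 2.
Multiply by 8: 2·(2E) − 4·(2E) + 8·(22 + x) = 16, i.e. 176 + 8x − 2·(88 + 3x) = 16.
Collecting terms: 2x = 16, so x = 8.
Then 2E = 88 + 3·8 = 112, so E = 56, V = 2E/4 = 28, F = 22 + 8 = 30.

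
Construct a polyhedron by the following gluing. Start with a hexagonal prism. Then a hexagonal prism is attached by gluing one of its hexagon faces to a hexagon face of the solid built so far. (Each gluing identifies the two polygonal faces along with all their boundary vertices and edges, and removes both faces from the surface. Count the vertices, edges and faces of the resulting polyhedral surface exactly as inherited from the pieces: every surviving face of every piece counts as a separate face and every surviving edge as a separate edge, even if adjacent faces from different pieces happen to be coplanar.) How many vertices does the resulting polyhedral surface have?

18

A hexagonal prism: V=12, E=18, F=8.
Attach a hexagonal prism (V=12, E=18, F=8) along a 6-gon: merge 6 vertices and 6 edges, delete both glued faces → V=18, E=30, F=14.
Check: V − E + F = 18 − 30 + 14 = 2.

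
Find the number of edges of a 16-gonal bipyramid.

A bipyramid over an n-gon has 2n triangular faces and n + 2 vertices: V = 16 + 2 = 18, E = 3·16 = 48, F = 2·16 = 32.

48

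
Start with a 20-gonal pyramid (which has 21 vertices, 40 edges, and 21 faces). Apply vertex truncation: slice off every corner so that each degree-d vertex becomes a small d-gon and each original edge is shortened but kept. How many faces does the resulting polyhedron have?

Truncation replaces each original edge-end by a new vertex, so V′ = 2E = 80.
Each original edge survives, and each old vertex of degree d contributes d new edges; summing degrees gives Σd = 2E, so E′ = E + 2E = 3E = 120.
Each original face survives and each original vertex becomes one new face: F′ = F + V = 42.

42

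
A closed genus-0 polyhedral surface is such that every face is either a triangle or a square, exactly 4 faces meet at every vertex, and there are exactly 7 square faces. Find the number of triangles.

Let x be the number of triangles; then F = 7 + x.
Edge–face incidences: 2E = 4·7 + 3·x = 28 + 3x.
Every vertex has degree 4, so 4V = 2E.
Euler: V − E + F = 2 ⇒ (2E)/4 − E + (7 + x) = 2.
Multiply by 8: 2·(2E) − 4·(2E) + 8·(7 + x) = 16, i.e. 56 + 8x − 2·(28 + 3x) = 16.
Collecting terms: 2x = 16, so x = 8.
Then 2E = 28 + 3·8 = 52, so E = 26, V = 2E/4 = 13, F = 7 + 8 = 15.

8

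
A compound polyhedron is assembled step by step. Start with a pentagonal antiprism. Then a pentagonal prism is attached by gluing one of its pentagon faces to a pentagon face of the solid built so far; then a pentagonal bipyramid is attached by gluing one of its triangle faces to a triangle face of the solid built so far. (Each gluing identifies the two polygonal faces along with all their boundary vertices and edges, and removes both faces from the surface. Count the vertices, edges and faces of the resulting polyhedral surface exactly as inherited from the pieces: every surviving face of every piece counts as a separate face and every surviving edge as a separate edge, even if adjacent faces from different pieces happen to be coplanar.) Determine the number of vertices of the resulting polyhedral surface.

19

A pentagonal antiprism: V=10, E=20, F=12.
Attach a pentagonal prism (V=10, E=15, F=7) along a 5-gon: merge 5 vertices and 5 edges, delete both glued faces → V=15, E=30, F=17.
Attach a pentagonal bipyramid (V=7, E=15, F=10) along a 3-gon: merge 3 vertices and 3 edges, delete both glued faces → V=19, E=42, F=25.
Check: V − E + F = 19 − 42 + 25 = 2.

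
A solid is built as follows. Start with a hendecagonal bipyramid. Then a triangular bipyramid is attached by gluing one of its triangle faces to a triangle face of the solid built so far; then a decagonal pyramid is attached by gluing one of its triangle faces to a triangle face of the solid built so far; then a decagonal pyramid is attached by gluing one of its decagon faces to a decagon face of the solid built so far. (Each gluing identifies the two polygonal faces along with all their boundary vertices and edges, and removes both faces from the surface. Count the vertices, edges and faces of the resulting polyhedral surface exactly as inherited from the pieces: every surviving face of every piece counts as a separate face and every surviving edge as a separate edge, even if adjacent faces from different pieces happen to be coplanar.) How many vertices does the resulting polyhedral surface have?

24

A hendecagonal bipyramid: V=13, E=33, F=22.
Attach a triangular bipyramid (V=5, E=9, F=6) along a 3-gon: merge 3 vertices and 3 edges, delete both glued faces → V=15, E=39, F=26.
Attach a decagonal pyramid (V=11, E=20, F=11) along a 3-gon: merge 3 vertices and 3 edges, delete both glued faces → V=23, E=56, F=35.
Attach a decagonal pyramid (V=11, E=20, F=11) along a 10-gon: merge 10 vertices and 10 edges, delete both glued faces → V=24, E=66, F=44.
Check: V − E + F = 24 − 66 + 44 = 2.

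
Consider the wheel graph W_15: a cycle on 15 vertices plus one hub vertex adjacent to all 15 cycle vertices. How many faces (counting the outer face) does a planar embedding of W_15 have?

16

W_15 has V = 15 + 1 = 16 vertices and E = 2·15 = 30 edges.
By Euler's formula F = 2 − V + E = 2 − 16 + 30 = 16.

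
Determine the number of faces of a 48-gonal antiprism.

98

An antiprism on an n-gon has two n-gon caps and 2n triangles: V = 2·48 = 96, E = 4·48 = 192, F = 2·48 + 2 = 98.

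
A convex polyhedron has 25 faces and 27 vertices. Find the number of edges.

Here V − E + F = 2.
E = V + F − (2) = 27 + 25 − (2) = 50.

50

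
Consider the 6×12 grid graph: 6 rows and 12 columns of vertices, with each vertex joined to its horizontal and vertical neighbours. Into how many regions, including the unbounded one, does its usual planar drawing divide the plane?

The grid has V = 6·12 = 72 vertices and E = 6·11 + 12·5 = 126 edges.
F = 2 − V + E = 2 − 72 + 126 = 56.

56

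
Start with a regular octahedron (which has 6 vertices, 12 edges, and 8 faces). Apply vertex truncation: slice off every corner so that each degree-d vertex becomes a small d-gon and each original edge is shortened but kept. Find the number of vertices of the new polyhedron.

Truncation replaces each original edge-end by a new vertex, so V′ = 2E = 24.
Each original edge survives, and each old vertex of degree d contributes d new edges; summing degrees gives Σd = 2E, so E′ = E + 2E = 3E = 36.
Each original face survives and each original vertex becomes one new face: F′ = F + V = 14.

24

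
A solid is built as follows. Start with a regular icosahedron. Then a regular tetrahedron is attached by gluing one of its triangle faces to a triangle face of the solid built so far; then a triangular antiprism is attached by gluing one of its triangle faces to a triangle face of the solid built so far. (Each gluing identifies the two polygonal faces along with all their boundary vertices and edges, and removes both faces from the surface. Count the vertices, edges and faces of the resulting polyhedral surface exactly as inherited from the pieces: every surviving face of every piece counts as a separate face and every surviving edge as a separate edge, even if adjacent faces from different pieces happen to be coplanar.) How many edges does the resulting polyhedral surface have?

A regular icosahedron: V=12, E=30, F=20.
Attach a regular tetrahedron (V=4, E=6, F=4) along a 3-gon: merge 3 vertices and 3 edges, delete both glued faces → V=13, E=33, F=22.
Attach a triangular antiprism (V=6, E=12, F=8) along a 3-gon: merge 3 vertices and 3 edges, delete both glued faces → V=16, E=42, F=28.
Check: V − E + F = 16 − 42 + 28 = 2.

42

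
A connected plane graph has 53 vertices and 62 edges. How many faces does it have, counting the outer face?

Euler's formula for a connected plane graph: V − E + F = 2, so F = 2 − 53 + 62 = 11.

11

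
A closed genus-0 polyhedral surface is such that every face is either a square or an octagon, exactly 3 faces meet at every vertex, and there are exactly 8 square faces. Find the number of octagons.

2

Let x be the number of octagons; then F = 8 + x.
Edge–face incidences: 2E = 4·8 + 8·x = 32 + 8x.
Every vertex has degree 3, so 3V = 2E.
Euler: V − E + F = 2 ⇒ (2E)/3 − E + (8 + x) = 2.
Multiply by 6: 2·(2E) − 3·(2E) + 6·(8 + x) = 12, i.e. 48 + 6x − (32 + 8x) = 12.
Collecting terms: −2x + 16 = 12, so −2x = −4, so x = 2.
Then 2E = 32 + 8·2 = 48, so E = 24, V = 2E/3 = 16, F = 8 + 2 = 10.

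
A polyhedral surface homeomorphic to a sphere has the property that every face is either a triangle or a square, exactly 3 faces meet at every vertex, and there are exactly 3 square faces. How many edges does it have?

Let x be the number of triangles; then F = 3 + x.
Edge–face incidences: 2E = 4·3 + 3·x = 12 + 3x.
Every vertex has degree 3, so 3V = 2E.
Euler: V − E + F = 2 ⇒ (2E)/3 − E + (3 + x) = 2.
Multiply by 6: 2·(2E) − 3·(2E) + 6·(3 + x) = 12, i.e. 18 + 6x − (12 + 3x) = 12.
Collecting terms: 3x + 6 = 12, so 3x = 6, so x = 2.
Then 2E = 12 + 3·2 = 18, so E = 9, V = 2E/3 = 6, F = 3 + 2 = 5.

9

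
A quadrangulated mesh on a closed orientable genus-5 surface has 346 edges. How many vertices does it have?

χ = 2 − 2·5 = -8, and every face is a square so 4F = 2E.
F = 2E/4 = 173. Then V = -8 + E − F = -8 + 346 − 173 = 165.

165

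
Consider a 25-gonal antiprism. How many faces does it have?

52

An antiprism on an n-gon has two n-gon caps and 2n triangles: V = 2·25 = 50, E = 4·25 = 100, F = 2·25 + 2 = 52.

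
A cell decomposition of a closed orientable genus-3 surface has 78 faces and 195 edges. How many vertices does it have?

For a closed orientable surface of genus 3, χ = 2 − 2·3 = -4.
V = -4 + E − F = -4 + 195 − 78 = 113.

113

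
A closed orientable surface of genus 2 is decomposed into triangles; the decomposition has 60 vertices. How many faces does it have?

χ = 2 − 2·2 = -2, and every face is a triangle so 3F = 2E.
V − E + F = -2 with E = 3F/2 gives 60 − (3/2 − 1)·F = -2, so F = 124 and E = 186.

124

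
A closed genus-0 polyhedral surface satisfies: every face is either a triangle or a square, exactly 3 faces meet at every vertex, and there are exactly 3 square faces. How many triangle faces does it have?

Let x be the number of triangles; then F = 3 + x.
Edge–face incidences: 2E = 4·3 + 3·x = 12 + 3x.
Every vertex has degree 3, so 3V = 2E.
Euler: V − E + F = 2 ⇒ (2E)/3 − E + (3 + x) = 2.
Multiply by 6: 2·(2E) − 3·(2E) + 6·(3 + x) = 12, i.e. 18 + 6x − (12 + 3x) = 12.
Collecting terms: 3x + 6 = 12, so 3x = 6, so x = 2.
Then 2E = 12 + 3·2 = 18, so E = 9, V = 2E/3 = 6, F = 3 + 2 = 5.

2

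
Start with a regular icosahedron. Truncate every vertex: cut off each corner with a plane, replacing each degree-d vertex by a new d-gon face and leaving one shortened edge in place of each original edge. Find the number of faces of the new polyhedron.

32

The base solid has V = 12, E = 30, F = 20.
Truncation replaces each original edge-end by a new vertex, so V′ = 2E = 60.
Each original edge survives, and each old vertex of degree d contributes d new edges; summing degrees gives Σd = 2E, so E′ = E + 2E = 3E = 90.
Each original face survives and each original vertex becomes one new face: F′ = F + V = 32.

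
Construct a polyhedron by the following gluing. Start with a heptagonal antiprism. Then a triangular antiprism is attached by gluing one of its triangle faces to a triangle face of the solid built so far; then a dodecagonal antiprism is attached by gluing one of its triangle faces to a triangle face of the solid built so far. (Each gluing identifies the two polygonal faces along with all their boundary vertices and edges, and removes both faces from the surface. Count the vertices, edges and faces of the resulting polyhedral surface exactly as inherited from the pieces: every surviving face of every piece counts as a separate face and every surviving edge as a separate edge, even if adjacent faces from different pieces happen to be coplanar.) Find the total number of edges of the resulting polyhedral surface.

A heptagonal antiprism: V=14, E=28, F=16.
Attach a triangular antiprism (V=6, E=12, F=8) along a 3-gon: merge 3 vertices and 3 edges, delete both glued faces → V=17, E=37, F=22.
Attach a dodecagonal antiprism (V=24, E=48, F=26) along a 3-gon: merge 3 vertices and 3 edges, delete both glued faces → V=38, E=82, F=46.
Check: V − E + F = 38 − 82 + 46 = 2.

82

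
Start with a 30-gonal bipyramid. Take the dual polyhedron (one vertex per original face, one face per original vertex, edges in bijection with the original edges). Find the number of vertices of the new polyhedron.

The base solid has V = 32, E = 90, F = 60.
The dual swaps V and F and preserves E: V′ = F = 60, E′ = E = 90, F′ = V = 32.

60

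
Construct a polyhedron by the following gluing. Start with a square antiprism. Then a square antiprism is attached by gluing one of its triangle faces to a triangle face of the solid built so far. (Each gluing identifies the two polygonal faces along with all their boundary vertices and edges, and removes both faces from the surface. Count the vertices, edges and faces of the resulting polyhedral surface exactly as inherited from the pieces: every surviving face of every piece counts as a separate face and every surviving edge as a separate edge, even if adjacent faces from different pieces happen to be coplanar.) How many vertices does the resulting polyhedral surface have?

13

A square antiprism: V=8, E=16, F=10.
Attach a square antiprism (V=8, E=16, F=10) along a 3-gon: merge 3 vertices and 3 edges, delete both glued faces → V=13, E=29, F=18.
Check: V − E + F = 13 − 29 + 18 = 2.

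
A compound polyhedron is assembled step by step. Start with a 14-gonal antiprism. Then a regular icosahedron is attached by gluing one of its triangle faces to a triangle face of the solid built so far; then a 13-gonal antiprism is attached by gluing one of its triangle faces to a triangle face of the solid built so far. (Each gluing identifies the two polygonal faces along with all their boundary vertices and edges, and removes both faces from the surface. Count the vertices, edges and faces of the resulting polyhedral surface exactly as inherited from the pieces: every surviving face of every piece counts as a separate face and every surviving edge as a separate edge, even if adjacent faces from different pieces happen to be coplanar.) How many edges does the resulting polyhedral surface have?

A 14-gonal antiprism: V=28, E=56, F=30.
Attach a regular icosahedron (V=12, E=30, F=20) along a 3-gon: merge 3 vertices and 3 edges, delete both glued faces → V=37, E=83, F=48.
Attach a 13-gonal antiprism (V=26, E=52, F=28) along a 3-gon: merge 3 vertices and 3 edges, delete both glued faces → V=60, E=132, F=74.
Check: V − E + F = 60 − 132 + 74 = 2.

132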